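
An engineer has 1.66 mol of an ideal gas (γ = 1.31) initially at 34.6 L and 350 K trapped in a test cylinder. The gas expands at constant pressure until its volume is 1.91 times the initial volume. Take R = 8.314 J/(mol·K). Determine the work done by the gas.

4400 J

P₁ = nRT₁/V₁ = 1.66×8.314×350/34.6 = 140 kPa.
Isobaric: P stays 140 kPa; V/T = const ⇒ T₂ = 668 K, V₂ = 66.1 L.
W = PΔV = 140×(66.1−34.6) kPa·L = 4400 J.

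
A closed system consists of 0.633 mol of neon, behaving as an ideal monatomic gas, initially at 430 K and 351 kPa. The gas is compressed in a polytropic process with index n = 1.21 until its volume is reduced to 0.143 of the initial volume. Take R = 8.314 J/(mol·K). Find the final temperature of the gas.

V₁ = nRT₁/P₁ = 0.633×8.314×430/351 = 6.45 L.
Polytropic n=1.21: T₂ = T₁(V₁/V₂)^(n−1) = 430×(6.99)^0.21 = 647 K; P₂ = P₁(V₁/V₂)^n = 3690 kPa.

647 K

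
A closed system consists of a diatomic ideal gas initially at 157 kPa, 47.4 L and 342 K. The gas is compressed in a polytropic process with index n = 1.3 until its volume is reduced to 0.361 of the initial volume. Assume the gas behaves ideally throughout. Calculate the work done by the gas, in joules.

-8870 J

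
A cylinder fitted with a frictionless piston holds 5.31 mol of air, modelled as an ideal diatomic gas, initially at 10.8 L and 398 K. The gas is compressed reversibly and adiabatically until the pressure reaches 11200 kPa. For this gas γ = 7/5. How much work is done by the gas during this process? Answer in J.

P₁ = nRT₁/V₁ = 5.31×8.314×398/10.8 = 1630 kPa.
Adiabatic: T₂/T₁ = (P₂/P₁)^((γ−1)/γ) ⇒ T₂ = 398×(6.88)^0.286 = 691 K; V₂ = 2.72 L.
ΔU = nCvΔT = 5.31×20.8×(691−398) = 32300 J.
Q = 0 for an adiabatic process, so W = −ΔU = -32300 J.

-32300 J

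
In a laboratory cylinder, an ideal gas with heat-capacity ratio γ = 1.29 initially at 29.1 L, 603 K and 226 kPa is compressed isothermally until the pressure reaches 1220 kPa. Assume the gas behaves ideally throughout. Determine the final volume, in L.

5.39 L

Isothermal: T stays 603 K; PV = const ⇒ V₂ = 5.39 L, P₂ = 1220 kPa.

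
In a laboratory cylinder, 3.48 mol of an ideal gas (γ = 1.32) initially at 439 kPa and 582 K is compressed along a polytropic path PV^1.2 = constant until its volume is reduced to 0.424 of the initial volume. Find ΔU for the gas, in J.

9850 J

V₁ = nRT₁/P₁ = 3.48×8.314×582/439 = 38.4 L.
Polytropic n=1.2: T₂ = T₁(V₁/V₂)^(n−1) = 582×(2.36)^0.20 = 691 K; P₂ = P₁(V₁/V₂)^n = 1230 kPa.
For an ideal gas ΔU = nCvΔT with Cv = R/(γ−1) = 26.0 J/(mol·K).
ΔU = 3.48×26.0×(691−582) = 9850 J.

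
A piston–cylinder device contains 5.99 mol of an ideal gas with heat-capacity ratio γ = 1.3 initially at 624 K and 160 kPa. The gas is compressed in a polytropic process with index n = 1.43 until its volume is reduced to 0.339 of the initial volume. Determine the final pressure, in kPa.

752 kPa

V₁ = nRT₁/P₁ = 5.99×8.314×624/160 = 194 L.
Polytropic n=1.43: T₂ = T₁(V₁/V₂)^(n−1) = 624×(2.95)^0.43 = 994 K; P₂ = P₁(V₁/V₂)^n = 752 kPa.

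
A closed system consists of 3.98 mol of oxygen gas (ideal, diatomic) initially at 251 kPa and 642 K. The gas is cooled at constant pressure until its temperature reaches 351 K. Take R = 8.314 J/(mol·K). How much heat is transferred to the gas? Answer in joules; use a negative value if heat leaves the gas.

V₁ = nRT₁/P₁ = 3.98×8.314×642/251 = 84.6 L.
Isobaric: P stays 251 kPa; V/T = const ⇒ T₂ = 351 K, V₂ = 46.3 L.
W = PΔV = 251×(46.3−84.6) kPa·L = -9630 J.
ΔU = nCvΔT = 3.98×20.8×(351−642) = -24100 J.
Q = ΔU + W = nCpΔT = -33700 J.

-33700 J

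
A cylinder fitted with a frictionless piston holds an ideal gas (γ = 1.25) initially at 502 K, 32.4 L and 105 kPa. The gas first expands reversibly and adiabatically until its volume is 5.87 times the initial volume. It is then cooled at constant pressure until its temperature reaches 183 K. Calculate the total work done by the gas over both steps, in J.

3920 J

n = P₁V₁/(RT₁) = 105×32.4/(8.314×502) = 0.815 mol.
Step 1 — Adiabatic: TV^(γ−1) = const ⇒ T₂ = 502×(0.170)^0.250 = 323 K; PV^γ = const ⇒ P₂ = 11.5 kPa.
ΔU = nCvΔT = 0.815×33.3×(323−502) = -4870 J.
Q = 0 for an adiabatic process, so W = −ΔU = 4870 J.
State after step 1: P = 11.5 kPa, V = 190 L, T = 323 K.
Step 2 — Isobaric: P stays 11.5 kPa; V/T = const ⇒ T₂ = 183 K, V₂ = 108 L.
W = PΔV = 11.5×(108−190) kPa·L = -945 J.
ΔU = nCvΔT = 0.815×33.3×(183−323) = -3780 J.
Q = ΔU + W = nCpΔT = -4730 J.
Net over both steps: W = 3920 J, Q = -4730 J, ΔU = -8650 J.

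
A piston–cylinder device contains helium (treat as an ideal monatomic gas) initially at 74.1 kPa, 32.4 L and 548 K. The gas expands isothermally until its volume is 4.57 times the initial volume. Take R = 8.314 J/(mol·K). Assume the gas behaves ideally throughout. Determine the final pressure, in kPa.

16.2 kPa

Isothermal: T stays 548 K; PV = const ⇒ V₂ = 148 L, P₂ = 16.2 kPa.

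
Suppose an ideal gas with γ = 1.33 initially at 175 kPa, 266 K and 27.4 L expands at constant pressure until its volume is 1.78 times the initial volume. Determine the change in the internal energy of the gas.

n = P₁V₁/(RT₁) = 175×27.4/(8.314×266) = 2.17 mol.
Isobaric: P stays 175 kPa; V/T = const ⇒ T₂ = 473 K, V₂ = 48.8 L.
For an ideal gas ΔU = nCvΔT with Cv = R/(γ−1) = 25.2 J/(mol·K).
ΔU = 2.17×25.2×(473−266) = 11300 J.

11300 J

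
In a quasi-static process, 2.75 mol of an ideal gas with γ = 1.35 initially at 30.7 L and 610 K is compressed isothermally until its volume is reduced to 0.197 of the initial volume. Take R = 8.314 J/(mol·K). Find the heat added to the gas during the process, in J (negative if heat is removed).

-22700 J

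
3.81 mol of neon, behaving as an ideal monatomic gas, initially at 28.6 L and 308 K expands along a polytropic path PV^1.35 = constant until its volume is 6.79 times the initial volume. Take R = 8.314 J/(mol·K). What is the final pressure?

25.7 kPa

P₁ = nRT₁/V₁ = 3.81×8.314×308/28.6 = 341 kPa.
Polytropic n=1.35: T₂ = T₁(V₁/V₂)^(n−1) = 308×(0.147)^0.35 = 158 K; P₂ = P₁(V₁/V₂)^n = 25.7 kPa.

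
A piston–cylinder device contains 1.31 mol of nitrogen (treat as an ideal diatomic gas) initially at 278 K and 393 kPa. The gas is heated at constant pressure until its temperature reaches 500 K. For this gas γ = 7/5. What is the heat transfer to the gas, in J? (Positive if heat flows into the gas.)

V₁ = nRT₁/P₁ = 1.31×8.314×278/393 = 7.70 L.
Isobaric: P stays 393 kPa; V/T = const ⇒ T₂ = 500 K, V₂ = 13.9 L.
W = PΔV = 393×(13.9−7.70) kPa·L = 2420 J.
ΔU = nCvΔT = 1.31×20.8×(500−278) = 6040 J.
Q = ΔU + W = nCpΔT = 8460 J.

8460 J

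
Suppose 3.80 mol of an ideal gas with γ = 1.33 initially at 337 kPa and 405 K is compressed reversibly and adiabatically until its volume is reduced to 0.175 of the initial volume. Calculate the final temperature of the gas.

720 K

V₁ = nRT₁/P₁ = 3.80×8.314×405/337 = 38.0 L.
Adiabatic: TV^(γ−1) = const ⇒ T₂ = 405×(5.71)^0.330 = 720 K; PV^γ = const ⇒ P₂ = 3420 kPa.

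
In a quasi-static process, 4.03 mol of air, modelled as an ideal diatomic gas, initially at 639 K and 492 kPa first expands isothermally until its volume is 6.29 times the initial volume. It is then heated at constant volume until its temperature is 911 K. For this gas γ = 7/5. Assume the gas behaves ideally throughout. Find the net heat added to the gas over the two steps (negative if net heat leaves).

V₁ = nRT₁/P₁ = 4.03×8.314×639/492 = 43.5 L.
Step 1 — Isothermal: T stays 639 K; PV = const ⇒ V₂ = 274 L, P₂ = 78.2 kPa.
ΔU = 0 (ideal gas, T constant).
W = nRT ln(V₂/V₁) = 4.03×8.314×639×ln(6.29) = 39400 J.
Q = ΔU + W = 39400 J.
State after step 1: P = 78.2 kPa, V = 274 L, T = 639 K.
Step 2 — Isochoric: V stays 274 L; P/T = const ⇒ T₂ = 911 K, P₂ = 112 kPa.
W = 0 (no volume change).
ΔU = nCvΔT = 4.03×20.8×(911−639) = 22800 J.
Q = ΔU = 22800 J.
Net over both steps: W = 39400 J, Q = 62200 J, ΔU = 22800 J.

62200 J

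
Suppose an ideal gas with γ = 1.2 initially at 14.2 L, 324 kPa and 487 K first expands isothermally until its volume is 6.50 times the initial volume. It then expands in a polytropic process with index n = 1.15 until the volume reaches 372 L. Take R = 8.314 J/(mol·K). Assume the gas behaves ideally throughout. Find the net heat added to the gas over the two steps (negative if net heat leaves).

10100 J

n = P₁V₁/(RT₁) = 324×14.2/(8.314×487) = 1.14 mol.
Step 1 — Isothermal: T stays 487 K; PV = const ⇒ V₂ = 92.3 L, P₂ = 49.8 kPa.
ΔU = 0 (ideal gas, T constant).
W = nRT ln(V₂/V₁) = 1.14×8.314×487×ln(6.50) = 8610 J.
Q = ΔU + W = 8610 J.
State after step 1: P = 49.8 kPa, V = 92.3 L, T = 487 K.
Step 2 — Polytropic n=1.15: T₂ = T₁(V₁/V₂)^(n−1) = 487×(0.248)^0.15 = 395 K; P₂ = P₁(V₁/V₂)^n = 10.0 kPa.
W = (P₁V₁−P₂V₂)/(n−1) = (49.8×92.3−10.0×372)/0.15 = 5790 J.
ΔU = nCvΔT = 1.14×41.6×(395−487) = -4340 J.
Q = ΔU + W = 1450 J.
Net over both steps: W = 14400 J, Q = 10100 J, ΔU = -4340 J.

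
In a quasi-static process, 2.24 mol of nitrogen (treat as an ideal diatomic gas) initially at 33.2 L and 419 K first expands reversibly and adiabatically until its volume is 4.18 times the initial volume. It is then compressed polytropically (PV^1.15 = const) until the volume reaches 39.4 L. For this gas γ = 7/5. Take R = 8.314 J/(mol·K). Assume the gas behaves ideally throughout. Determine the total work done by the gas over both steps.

2400 J

P₁ = nRT₁/V₁ = 2.24×8.314×419/33.2 = 235 kPa.
Step 1 — Adiabatic: TV^(γ−1) = const ⇒ T₂ = 419×(0.239)^0.400 = 236 K; PV^γ = const ⇒ P₂ = 31.7 kPa.
ΔU = nCvΔT = 2.24×20.8×(236−419) = -8500 J.
Q = 0 for an adiabatic process, so W = −ΔU = 8500 J.
State after step 1: P = 31.7 kPa, V = 139 L, T = 236 K.
Step 2 — Polytropic n=1.15: T₂ = T₁(V₁/V₂)^(n−1) = 236×(3.52)^0.15 = 286 K; P₂ = P₁(V₁/V₂)^n = 135 kPa.
W = (P₁V₁−P₂V₂)/(n−1) = (31.7×139−135×39.4)/0.15 = -6100 J.
ΔU = nCvΔT = 2.24×20.8×(286−236) = 2290 J.
Q = ΔU + W = -3810 J.
Net over both steps: W = 2400 J, Q = -3810 J, ΔU = -6210 J.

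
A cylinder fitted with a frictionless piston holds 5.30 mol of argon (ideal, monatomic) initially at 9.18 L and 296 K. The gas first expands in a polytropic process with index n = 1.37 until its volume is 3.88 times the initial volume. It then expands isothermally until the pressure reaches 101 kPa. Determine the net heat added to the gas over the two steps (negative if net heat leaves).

12400 J

P₁ = nRT₁/V₁ = 5.30×8.314×296/9.18 = 1420 kPa.
Step 1 — Polytropic n=1.37: T₂ = T₁(V₁/V₂)^(n−1) = 296×(0.258)^0.37 = 179 K; P₂ = P₁(V₁/V₂)^n = 222 kPa.
W = (P₁V₁−P₂V₂)/(n−1) = (1420×9.18−222×35.6)/0.37 = 13900 J.
ΔU = nCvΔT = 5.30×12.5×(179−296) = -7720 J.
Q = ΔU + W = 6190 J.
State after step 1: P = 222 kPa, V = 35.6 L, T = 179 K.
Step 2 — Isothermal: T stays 179 K; PV = const ⇒ V₂ = 78.2 L, P₂ = 101 kPa.
ΔU = 0 (ideal gas, T constant).
W = nRT ln(V₂/V₁) = 5.30×8.314×179×ln(2.20) = 6210 J.
Q = ΔU + W = 6210 J.
Net over both steps: W = 20100 J, Q = 12400 J, ΔU = -7720 J.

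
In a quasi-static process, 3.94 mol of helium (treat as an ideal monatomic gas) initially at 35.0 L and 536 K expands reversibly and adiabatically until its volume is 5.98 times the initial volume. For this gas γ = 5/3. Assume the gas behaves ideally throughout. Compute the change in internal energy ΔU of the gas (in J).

-18300 J

P₁ = nRT₁/V₁ = 3.94×8.314×536/35.0 = 502 kPa.
Adiabatic: TV^(γ−1) = const ⇒ T₂ = 536×(0.167)^0.667 = 163 K; PV^γ = const ⇒ P₂ = 25.5 kPa.
For an ideal gas ΔU = nCvΔT with Cv = (3/2)R = 12.5 J/(mol·K).
ΔU = 3.94×12.5×(163−536) = -18300 J.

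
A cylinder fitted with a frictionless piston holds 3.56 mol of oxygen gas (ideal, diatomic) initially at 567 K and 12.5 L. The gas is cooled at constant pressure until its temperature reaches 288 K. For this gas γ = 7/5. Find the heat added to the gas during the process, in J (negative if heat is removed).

-28900 J

P₁ = nRT₁/V₁ = 3.56×8.314×567/12.5 = 1340 kPa.
Isobaric: P stays 1340 kPa; V/T = const ⇒ T₂ = 288 K, V₂ = 6.35 L.
W = PΔV = 1340×(6.35−12.5) kPa·L = -8260 J.
ΔU = nCvΔT = 3.56×20.8×(288−567) = -20600 J.
Q = ΔU + W = nCpΔT = -28900 J.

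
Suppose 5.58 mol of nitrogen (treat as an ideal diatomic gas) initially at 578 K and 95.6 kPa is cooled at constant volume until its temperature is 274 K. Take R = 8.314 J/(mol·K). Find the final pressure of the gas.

45.3 kPa

V₁ = nRT₁/P₁ = 5.58×8.314×578/95.6 = 280 L.
Isochoric: V stays 280 L; P/T = const ⇒ T₂ = 274 K, P₂ = 45.3 kPa.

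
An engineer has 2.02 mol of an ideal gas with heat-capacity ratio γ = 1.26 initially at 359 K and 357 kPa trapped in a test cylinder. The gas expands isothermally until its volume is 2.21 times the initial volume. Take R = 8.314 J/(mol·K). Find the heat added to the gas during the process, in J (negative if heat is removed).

4780 J

V₁ = nRT₁/P₁ = 2.02×8.314×359/357 = 16.9 L.
Isothermal: T stays 359 K; PV = const ⇒ V₂ = 37.3 L, P₂ = 162 kPa.
ΔU = 0 (ideal gas, T constant).
W = nRT ln(V₂/V₁) = 2.02×8.314×359×ln(2.21) = 4780 J.
Q = ΔU + W = 4780 J.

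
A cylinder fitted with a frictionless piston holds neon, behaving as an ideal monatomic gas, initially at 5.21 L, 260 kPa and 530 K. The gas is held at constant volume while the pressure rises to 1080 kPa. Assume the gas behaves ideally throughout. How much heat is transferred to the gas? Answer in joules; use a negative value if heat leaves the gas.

6410 J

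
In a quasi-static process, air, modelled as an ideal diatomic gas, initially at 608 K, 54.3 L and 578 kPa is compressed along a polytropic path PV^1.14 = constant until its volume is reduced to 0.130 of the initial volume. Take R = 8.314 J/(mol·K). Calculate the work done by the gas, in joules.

n = P₁V₁/(RT₁) = 578×54.3/(8.314×608) = 6.21 mol.
Polytropic n=1.14: T₂ = T₁(V₁/V₂)^(n−1) = 608×(7.69)^0.14 = 809 K; P₂ = P₁(V₁/V₂)^n = 5920 kPa.
W = (P₁V₁−P₂V₂)/(n−1) = (578×54.3−5920×7.06)/0.14 = -74100 J.

-74100 J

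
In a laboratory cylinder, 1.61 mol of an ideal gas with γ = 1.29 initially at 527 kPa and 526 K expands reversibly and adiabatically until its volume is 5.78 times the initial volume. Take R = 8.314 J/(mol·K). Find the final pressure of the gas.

54.8 kPa

V₁ = nRT₁/P₁ = 1.61×8.314×526/527 = 13.4 L.
Adiabatic: TV^(γ−1) = const ⇒ T₂ = 526×(0.173)^0.290 = 316 K; PV^γ = const ⇒ P₂ = 54.8 kPa.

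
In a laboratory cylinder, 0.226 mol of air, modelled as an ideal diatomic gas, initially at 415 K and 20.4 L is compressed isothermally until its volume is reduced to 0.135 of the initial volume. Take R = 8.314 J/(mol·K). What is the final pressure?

P₁ = nRT₁/V₁ = 0.226×8.314×415/20.4 = 38.2 kPa.
Isothermal: T stays 415 K; PV = const ⇒ V₂ = 2.75 L, P₂ = 283 kPa.

283 kPa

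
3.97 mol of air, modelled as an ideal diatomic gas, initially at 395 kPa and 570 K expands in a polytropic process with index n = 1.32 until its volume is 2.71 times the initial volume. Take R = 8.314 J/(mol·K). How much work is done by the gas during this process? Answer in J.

16100 J

V₁ = nRT₁/P₁ = 3.97×8.314×570/395 = 47.6 L.
Polytropic n=1.32: T₂ = T₁(V₁/V₂)^(n−1) = 570×(0.369)^0.32 = 414 K; P₂ = P₁(V₁/V₂)^n = 106 kPa.
W = (P₁V₁−P₂V₂)/(n−1) = (395×47.6−106×129)/0.32 = 16100 J.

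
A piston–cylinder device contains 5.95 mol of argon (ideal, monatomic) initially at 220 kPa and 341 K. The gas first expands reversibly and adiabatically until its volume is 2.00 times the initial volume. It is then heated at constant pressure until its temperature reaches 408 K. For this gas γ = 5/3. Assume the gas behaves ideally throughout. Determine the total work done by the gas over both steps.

V₁ = nRT₁/P₁ = 5.95×8.314×341/220 = 76.7 L.
Step 1 — Adiabatic: TV^(γ−1) = const ⇒ T₂ = 341×(0.500)^0.667 = 215 K; PV^γ = const ⇒ P₂ = 69.3 kPa.
ΔU = nCvΔT = 5.95×12.5×(215−341) = -9360 J.
Q = 0 for an adiabatic process, so W = −ΔU = 9360 J.
State after step 1: P = 69.3 kPa, V = 153 L, T = 215 K.
Step 2 — Isobaric: P stays 69.3 kPa; V/T = const ⇒ T₂ = 408 K, V₂ = 291 L.
W = PΔV = 69.3×(291−153) kPa·L = 9560 J.
ΔU = nCvΔT = 5.95×12.5×(408−215) = 14300 J.
Q = ΔU + W = nCpΔT = 23900 J.
Net over both steps: W = 18900 J, Q = 23900 J, ΔU = 4970 J.

18900 J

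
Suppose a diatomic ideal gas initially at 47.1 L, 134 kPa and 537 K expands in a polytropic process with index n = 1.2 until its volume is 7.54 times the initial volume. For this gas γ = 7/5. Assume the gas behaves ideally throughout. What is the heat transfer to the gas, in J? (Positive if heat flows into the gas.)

5240 J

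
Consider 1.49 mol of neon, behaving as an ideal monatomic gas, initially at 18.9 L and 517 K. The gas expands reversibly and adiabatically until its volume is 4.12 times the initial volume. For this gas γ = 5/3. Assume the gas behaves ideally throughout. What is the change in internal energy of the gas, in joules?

P₁ = nRT₁/V₁ = 1.49×8.314×517/18.9 = 339 kPa.
Adiabatic: TV^(γ−1) = const ⇒ T₂ = 517×(0.243)^0.667 = 201 K; PV^γ = const ⇒ P₂ = 32.0 kPa.
For an ideal gas ΔU = nCvΔT with Cv = (3/2)R = 12.5 J/(mol·K).
ΔU = 1.49×12.5×(201−517) = -5870 J.

-5870 J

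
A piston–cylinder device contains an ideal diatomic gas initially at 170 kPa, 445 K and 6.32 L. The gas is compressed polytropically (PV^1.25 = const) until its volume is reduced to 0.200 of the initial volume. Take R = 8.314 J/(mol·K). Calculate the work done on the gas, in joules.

n = P₁V₁/(RT₁) = 170×6.32/(8.314×445) = 0.290 mol.
Polytropic n=1.25: T₂ = T₁(V₁/V₂)^(n−1) = 445×(5.00)^0.25 = 665 K; P₂ = P₁(V₁/V₂)^n = 1270 kPa.
W = (P₁V₁−P₂V₂)/(n−1) = (170×6.32−1270×1.26)/0.25 = -2130 J.
Work done on the gas = −W_by = 2130 J.

2130 J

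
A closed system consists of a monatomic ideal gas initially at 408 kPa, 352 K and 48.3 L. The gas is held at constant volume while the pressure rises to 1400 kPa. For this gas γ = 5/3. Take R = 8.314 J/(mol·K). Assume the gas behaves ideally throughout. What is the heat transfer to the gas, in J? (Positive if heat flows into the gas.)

71900 J

n = P₁V₁/(RT₁) = 408×48.3/(8.314×352) = 6.73 mol.
Isochoric: V stays 48.3 L; P/T = const ⇒ T₂ = 1210 K, P₂ = 1400 kPa.
W = 0 (no volume change).
ΔU = nCvΔT = 6.73×12.5×(1210−352) = 71900 J.
Q = ΔU = 71900 J.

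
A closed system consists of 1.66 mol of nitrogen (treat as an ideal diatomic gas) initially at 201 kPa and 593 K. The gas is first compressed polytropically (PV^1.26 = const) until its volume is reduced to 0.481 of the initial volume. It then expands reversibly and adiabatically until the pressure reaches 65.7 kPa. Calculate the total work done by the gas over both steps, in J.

4340 J

V₁ = nRT₁/P₁ = 1.66×8.314×593/201 = 40.7 L.
Step 1 — Polytropic n=1.26: T₂ = T₁(V₁/V₂)^(n−1) = 593×(2.08)^0.26 = 717 K; P₂ = P₁(V₁/V₂)^n = 505 kPa.
W = (P₁V₁−P₂V₂)/(n−1) = (201×40.7−505×19.6)/0.26 = -6600 J.
ΔU = nCvΔT = 1.66×20.8×(717−593) = 4290 J.
Q = ΔU + W = -2310 J.
State after step 1: P = 505 kPa, V = 19.6 L, T = 717 K.
Step 2 — Adiabatic: T₂/T₁ = (P₂/P₁)^((γ−1)/γ) ⇒ T₂ = 717×(0.130)^0.286 = 400 K; V₂ = 84.1 L.
ΔU = nCvΔT = 1.66×20.8×(400−717) = -10900 J.
Q = 0 for an adiabatic process, so W = −ΔU = 10900 J.
Net over both steps: W = 4340 J, Q = -2310 J, ΔU = -6640 J.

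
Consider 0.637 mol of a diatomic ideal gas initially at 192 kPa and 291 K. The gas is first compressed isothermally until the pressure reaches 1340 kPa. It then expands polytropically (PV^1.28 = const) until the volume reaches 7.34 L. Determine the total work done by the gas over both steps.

V₁ = nRT₁/P₁ = 0.637×8.314×291/192 = 8.03 L.
Step 1 — Isothermal: T stays 291 K; PV = const ⇒ V₂ = 1.15 L, P₂ = 1340 kPa.
ΔU = 0 (ideal gas, T constant).
W = nRT ln(V₂/V₁) = 0.637×8.314×291×ln(0.143) = -2990 J.
Q = ΔU + W = -2990 J.
State after step 1: P = 1340 kPa, V = 1.15 L, T = 291 K.
Step 2 — Polytropic n=1.28: T₂ = T₁(V₁/V₂)^(n−1) = 291×(0.157)^0.28 = 173 K; P₂ = P₁(V₁/V₂)^n = 125 kPa.
W = (P₁V₁−P₂V₂)/(n−1) = (1340×1.15−125×7.34)/0.28 = 2230 J.
ΔU = nCvΔT = 0.637×20.8×(173−291) = -1560 J.
Q = ΔU + W = 669 J.
Net over both steps: W = -766 J, Q = -2330 J, ΔU = -1560 J.

-766 J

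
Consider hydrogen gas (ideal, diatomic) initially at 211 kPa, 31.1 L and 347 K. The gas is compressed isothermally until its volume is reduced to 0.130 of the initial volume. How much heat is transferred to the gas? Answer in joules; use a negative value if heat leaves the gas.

-13400 J

n = P₁V₁/(RT₁) = 211×31.1/(8.314×347) = 2.27 mol.
Isothermal: T stays 347 K; PV = const ⇒ V₂ = 4.04 L, P₂ = 1620 kPa.
ΔU = 0 (ideal gas, T constant).
W = nRT ln(V₂/V₁) = 2.27×8.314×347×ln(0.130) = -13400 J.
Q = ΔU + W = -13400 J.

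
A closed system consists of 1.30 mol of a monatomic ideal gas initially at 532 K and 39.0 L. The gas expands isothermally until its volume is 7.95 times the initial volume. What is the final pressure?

18.5 kPa

P₁ = nRT₁/V₁ = 1.30×8.314×532/39.0 = 147 kPa.
Isothermal: T stays 532 K; PV = const ⇒ V₂ = 310 L, P₂ = 18.5 kPa.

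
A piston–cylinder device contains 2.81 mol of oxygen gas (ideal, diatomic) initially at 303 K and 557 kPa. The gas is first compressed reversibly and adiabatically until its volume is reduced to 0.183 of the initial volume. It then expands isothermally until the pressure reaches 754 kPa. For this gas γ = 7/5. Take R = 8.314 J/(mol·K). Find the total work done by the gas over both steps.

11800 J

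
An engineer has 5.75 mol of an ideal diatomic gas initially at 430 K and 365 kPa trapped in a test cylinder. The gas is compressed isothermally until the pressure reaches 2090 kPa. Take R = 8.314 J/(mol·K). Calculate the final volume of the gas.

9.84 L

V₁ = nRT₁/P₁ = 5.75×8.314×430/365 = 56.3 L.
Isothermal: T stays 430 K; PV = const ⇒ V₂ = 9.84 L, P₂ = 2090 kPa.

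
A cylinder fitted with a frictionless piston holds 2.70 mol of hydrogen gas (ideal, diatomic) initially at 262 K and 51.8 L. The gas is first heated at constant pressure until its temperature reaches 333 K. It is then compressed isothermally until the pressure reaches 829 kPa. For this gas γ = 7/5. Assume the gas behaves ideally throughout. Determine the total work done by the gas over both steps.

P₁ = nRT₁/V₁ = 2.70×8.314×262/51.8 = 114 kPa.
Step 1 — Isobaric: P stays 114 kPa; V/T = const ⇒ T₂ = 333 K, V₂ = 65.8 L.
W = PΔV = 114×(65.8−51.8) kPa·L = 1590 J.
ΔU = nCvΔT = 2.70×20.8×(333−262) = 3980 J.
Q = ΔU + W = nCpΔT = 5580 J.
State after step 1: P = 114 kPa, V = 65.8 L, T = 333 K.
Step 2 — Isothermal: T stays 333 K; PV = const ⇒ V₂ = 9.02 L, P₂ = 829 kPa.
ΔU = 0 (ideal gas, T constant).
W = nRT ln(V₂/V₁) = 2.70×8.314×333×ln(0.137) = -14900 J.
Q = ΔU + W = -14900 J.
Net over both steps: W = -13300 J, Q = -9280 J, ΔU = 3980 J.

-13300 J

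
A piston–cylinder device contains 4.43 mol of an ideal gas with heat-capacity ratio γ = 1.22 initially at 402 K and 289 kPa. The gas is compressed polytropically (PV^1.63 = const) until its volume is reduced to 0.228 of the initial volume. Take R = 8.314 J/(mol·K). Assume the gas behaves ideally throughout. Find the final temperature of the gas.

V₁ = nRT₁/P₁ = 4.43×8.314×402/289 = 51.2 L.
Polytropic n=1.63: T₂ = T₁(V₁/V₂)^(n−1) = 402×(4.39)^0.63 = 1020 K; P₂ = P₁(V₁/V₂)^n = 3220 kPa.

1020 K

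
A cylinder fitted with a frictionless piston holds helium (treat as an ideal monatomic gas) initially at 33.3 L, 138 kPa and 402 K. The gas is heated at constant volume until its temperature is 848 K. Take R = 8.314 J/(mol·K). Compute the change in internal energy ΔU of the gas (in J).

n = P₁V₁/(RT₁) = 138×33.3/(8.314×402) = 1.37 mol.
Isochoric: V stays 33.3 L; P/T = const ⇒ T₂ = 848 K, P₂ = 291 kPa.
For an ideal gas ΔU = nCvΔT with Cv = (3/2)R = 12.5 J/(mol·K).
ΔU = 1.37×12.5×(848−402) = 7650 J.

7650 J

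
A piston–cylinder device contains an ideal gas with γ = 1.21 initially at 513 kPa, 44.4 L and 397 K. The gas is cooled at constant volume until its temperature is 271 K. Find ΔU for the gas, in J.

-34400 J

n = P₁V₁/(RT₁) = 513×44.4/(8.314×397) = 6.90 mol.
Isochoric: V stays 44.4 L; P/T = const ⇒ T₂ = 271 K, P₂ = 350 kPa.
For an ideal gas ΔU = nCvΔT with Cv = R/(γ−1) = 39.6 J/(mol·K).
ΔU = 6.90×39.6×(271−397) = -34400 J.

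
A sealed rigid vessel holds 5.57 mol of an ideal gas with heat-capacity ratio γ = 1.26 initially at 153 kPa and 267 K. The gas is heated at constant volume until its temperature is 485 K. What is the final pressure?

278 kPa

V₁ = nRT₁/P₁ = 5.57×8.314×267/153 = 80.8 L.
Isochoric: V stays 80.8 L; P/T = const ⇒ T₂ = 485 K, P₂ = 278 kPa.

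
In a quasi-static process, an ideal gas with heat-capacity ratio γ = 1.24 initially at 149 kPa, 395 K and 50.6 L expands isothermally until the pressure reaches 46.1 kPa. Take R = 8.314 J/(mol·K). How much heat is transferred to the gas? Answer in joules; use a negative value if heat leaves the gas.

8840 J

n = P₁V₁/(RT₁) = 149×50.6/(8.314×395) = 2.30 mol.
Isothermal: T stays 395 K; PV = const ⇒ V₂ = 164 L, P₂ = 46.1 kPa.
ΔU = 0 (ideal gas, T constant).
W = nRT ln(V₂/V₁) = 2.30×8.314×395×ln(3.23) = 8840 J.
Q = ΔU + W = 8840 J.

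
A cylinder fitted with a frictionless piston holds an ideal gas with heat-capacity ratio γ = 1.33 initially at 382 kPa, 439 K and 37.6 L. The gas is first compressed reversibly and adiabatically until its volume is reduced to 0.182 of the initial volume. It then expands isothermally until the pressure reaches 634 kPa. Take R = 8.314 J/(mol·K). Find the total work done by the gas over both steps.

n = P₁V₁/(RT₁) = 382×37.6/(8.314×439) = 3.94 mol.
Step 1 — Adiabatic: TV^(γ−1) = const ⇒ T₂ = 439×(5.49)^0.330 = 770 K; PV^γ = const ⇒ P₂ = 3680 kPa.
ΔU = nCvΔT = 3.94×25.2×(770−439) = 32800 J.
Q = 0 for an adiabatic process, so W = −ΔU = -32800 J.
State after step 1: P = 3680 kPa, V = 6.84 L, T = 770 K.
Step 2 — Isothermal: T stays 770 K; PV = const ⇒ V₂ = 39.8 L, P₂ = 634 kPa.
ΔU = 0 (ideal gas, T constant).
W = nRT ln(V₂/V₁) = 3.94×8.314×770×ln(5.81) = 44300 J.
Q = ΔU + W = 44300 J.
Net over both steps: W = 11500 J, Q = 44300 J, ΔU = 32800 J.

11500 J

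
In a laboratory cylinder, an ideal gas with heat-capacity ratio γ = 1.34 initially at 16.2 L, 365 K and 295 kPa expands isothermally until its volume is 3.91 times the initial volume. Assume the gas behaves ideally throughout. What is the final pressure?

Isothermal: T stays 365 K; PV = const ⇒ V₂ = 63.3 L, P₂ = 75.4 kPa.

75.4 kPa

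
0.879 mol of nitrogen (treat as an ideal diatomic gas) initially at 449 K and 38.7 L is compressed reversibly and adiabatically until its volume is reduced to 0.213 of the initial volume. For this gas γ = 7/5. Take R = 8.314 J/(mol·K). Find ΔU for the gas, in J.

P₁ = nRT₁/V₁ = 0.879×8.314×449/38.7 = 84.8 kPa.
Adiabatic: TV^(γ−1) = const ⇒ T₂ = 449×(4.69)^0.400 = 833 K; PV^γ = const ⇒ P₂ = 739 kPa.
For an ideal gas ΔU = nCvΔT with Cv = (5/2)R = 20.8 J/(mol·K).
ΔU = 0.879×20.8×(833−449) = 7020 J.

7020 J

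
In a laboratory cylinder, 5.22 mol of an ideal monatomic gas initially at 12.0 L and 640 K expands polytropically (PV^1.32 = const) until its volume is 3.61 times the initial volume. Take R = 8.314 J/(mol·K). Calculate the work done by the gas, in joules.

29200 J

P₁ = nRT₁/V₁ = 5.22×8.314×640/12.0 = 2310 kPa.
Polytropic n=1.32: T₂ = T₁(V₁/V₂)^(n−1) = 640×(0.277)^0.32 = 424 K; P₂ = P₁(V₁/V₂)^n = 425 kPa.
W = (P₁V₁−P₂V₂)/(n−1) = (2310×12.0−425×43.3)/0.32 = 29200 J.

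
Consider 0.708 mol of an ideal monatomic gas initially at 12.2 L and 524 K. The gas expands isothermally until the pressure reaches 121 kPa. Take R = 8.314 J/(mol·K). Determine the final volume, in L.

P₁ = nRT₁/V₁ = 0.708×8.314×524/12.2 = 253 kPa.
Isothermal: T stays 524 K; PV = const ⇒ V₂ = 25.5 L, P₂ = 121 kPa.

25.5 L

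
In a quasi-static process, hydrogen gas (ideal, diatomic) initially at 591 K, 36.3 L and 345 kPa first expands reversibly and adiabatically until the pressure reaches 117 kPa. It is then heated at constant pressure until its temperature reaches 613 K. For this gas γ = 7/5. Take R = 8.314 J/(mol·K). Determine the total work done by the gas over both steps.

n = P₁V₁/(RT₁) = 345×36.3/(8.314×591) = 2.55 mol.
Step 1 — Adiabatic: T₂/T₁ = (P₂/P₁)^((γ−1)/γ) ⇒ T₂ = 591×(0.339)^0.286 = 434 K; V₂ = 78.6 L.
ΔU = nCvΔT = 2.55×20.8×(434−591) = -8320 J.
Q = 0 for an adiabatic process, so W = −ΔU = 8320 J.
State after step 1: P = 117 kPa, V = 78.6 L, T = 434 K.
Step 2 — Isobaric: P stays 117 kPa; V/T = const ⇒ T₂ = 613 K, V₂ = 111 L.
W = PΔV = 117×(111−78.6) kPa·L = 3790 J.
ΔU = nCvΔT = 2.55×20.8×(613−434) = 9490 J.
Q = ΔU + W = nCpΔT = 13300 J.
Net over both steps: W = 12100 J, Q = 13300 J, ΔU = 1170 J.

12100 J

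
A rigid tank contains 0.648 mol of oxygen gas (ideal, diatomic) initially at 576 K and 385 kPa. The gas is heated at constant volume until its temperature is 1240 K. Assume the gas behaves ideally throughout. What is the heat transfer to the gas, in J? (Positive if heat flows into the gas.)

8940 J

V₁ = nRT₁/P₁ = 0.648×8.314×576/385 = 8.06 L.
Isochoric: V stays 8.06 L; P/T = const ⇒ T₂ = 1240 K, P₂ = 829 kPa.
W = 0 (no volume change).
ΔU = nCvΔT = 0.648×20.8×(1240−576) = 8940 J.
Q = ΔU = 8940 J.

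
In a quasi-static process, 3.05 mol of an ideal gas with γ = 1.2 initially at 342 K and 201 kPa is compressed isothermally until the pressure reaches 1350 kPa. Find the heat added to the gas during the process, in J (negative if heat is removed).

-16500 J

V₁ = nRT₁/P₁ = 3.05×8.314×342/201 = 43.1 L.
Isothermal: T stays 342 K; PV = const ⇒ V₂ = 6.42 L, P₂ = 1350 kPa.
ΔU = 0 (ideal gas, T constant).
W = nRT ln(V₂/V₁) = 3.05×8.314×342×ln(0.149) = -16500 J.
Q = ΔU + W = -16500 J.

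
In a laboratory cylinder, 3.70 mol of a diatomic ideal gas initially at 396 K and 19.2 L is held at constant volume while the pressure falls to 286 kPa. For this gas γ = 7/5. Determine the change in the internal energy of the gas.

-16700 J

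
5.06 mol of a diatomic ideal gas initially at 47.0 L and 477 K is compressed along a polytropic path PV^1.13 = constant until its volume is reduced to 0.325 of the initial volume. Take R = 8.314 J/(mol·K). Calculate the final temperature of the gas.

552 K

P₁ = nRT₁/V₁ = 5.06×8.314×477/47.0 = 427 kPa.
Polytropic n=1.13: T₂ = T₁(V₁/V₂)^(n−1) = 477×(3.08)^0.13 = 552 K; P₂ = P₁(V₁/V₂)^n = 1520 kPa.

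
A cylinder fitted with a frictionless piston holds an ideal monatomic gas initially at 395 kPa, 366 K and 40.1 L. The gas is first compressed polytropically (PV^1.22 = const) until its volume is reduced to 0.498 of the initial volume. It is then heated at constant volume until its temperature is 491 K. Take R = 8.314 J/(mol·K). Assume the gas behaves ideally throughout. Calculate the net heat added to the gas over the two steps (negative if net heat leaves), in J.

n = P₁V₁/(RT₁) = 395×40.1/(8.314×366) = 5.21 mol.
Step 1 — Polytropic n=1.22: T₂ = T₁(V₁/V₂)^(n−1) = 366×(2.01)^0.22 = 427 K; P₂ = P₁(V₁/V₂)^n = 925 kPa.
W = (P₁V₁−P₂V₂)/(n−1) = (395×40.1−925×20.0)/0.22 = -11900 J.
ΔU = nCvΔT = 5.21×12.5×(427−366) = 3940 J.
Q = ΔU + W = -8000 J.
State after step 1: P = 925 kPa, V = 20.0 L, T = 427 K.
Step 2 — Isochoric: V stays 20.0 L; P/T = const ⇒ T₂ = 491 K, P₂ = 1060 kPa.
W = 0 (no volume change).
ΔU = nCvΔT = 5.21×12.5×(491−427) = 4180 J.
Q = ΔU = 4180 J.
Net over both steps: W = -11900 J, Q = -3820 J, ΔU = 8110 J.

-3820 J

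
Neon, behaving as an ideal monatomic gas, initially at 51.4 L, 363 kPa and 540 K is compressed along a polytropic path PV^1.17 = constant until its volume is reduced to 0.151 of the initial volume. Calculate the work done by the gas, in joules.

n = P₁V₁/(RT₁) = 363×51.4/(8.314×540) = 4.16 mol.
Polytropic n=1.17: T₂ = T₁(V₁/V₂)^(n−1) = 540×(6.62)^0.17 = 745 K; P₂ = P₁(V₁/V₂)^n = 3320 kPa.
W = (P₁V₁−P₂V₂)/(n−1) = (363×51.4−3320×7.76)/0.17 = -41600 J.

-41600 J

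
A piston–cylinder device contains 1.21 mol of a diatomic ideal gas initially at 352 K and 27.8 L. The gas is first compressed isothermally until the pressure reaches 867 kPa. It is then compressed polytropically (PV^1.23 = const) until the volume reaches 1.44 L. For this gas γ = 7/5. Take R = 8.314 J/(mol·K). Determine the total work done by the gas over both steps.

-11000 J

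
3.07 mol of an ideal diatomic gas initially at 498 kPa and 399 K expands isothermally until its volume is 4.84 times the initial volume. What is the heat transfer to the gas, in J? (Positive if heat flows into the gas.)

16100 J

V₁ = nRT₁/P₁ = 3.07×8.314×399/498 = 20.4 L.
Isothermal: T stays 399 K; PV = const ⇒ V₂ = 99.0 L, P₂ = 103 kPa.
ΔU = 0 (ideal gas, T constant).
W = nRT ln(V₂/V₁) = 3.07×8.314×399×ln(4.84) = 16100 J.
Q = ΔU + W = 16100 J.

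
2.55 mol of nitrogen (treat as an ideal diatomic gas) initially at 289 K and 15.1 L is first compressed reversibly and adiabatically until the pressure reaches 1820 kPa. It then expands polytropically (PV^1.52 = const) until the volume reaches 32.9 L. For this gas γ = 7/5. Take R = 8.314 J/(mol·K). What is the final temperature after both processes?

P₁ = nRT₁/V₁ = 2.55×8.314×289/15.1 = 406 kPa.
Step 1 — Adiabatic: T₂/T₁ = (P₂/P₁)^((γ−1)/γ) ⇒ T₂ = 289×(4.49)^0.286 = 444 K; V₂ = 5.17 L.
ΔU = nCvΔT = 2.55×20.8×(444−289) = 8200 J.
Q = 0 for an adiabatic process, so W = −ΔU = -8200 J.
State after step 1: P = 1820 kPa, V = 5.17 L, T = 444 K.
Step 2 — Polytropic n=1.52: T₂ = T₁(V₁/V₂)^(n−1) = 444×(0.157)^0.52 = 169 K; P₂ = P₁(V₁/V₂)^n = 109 kPa.
W = (P₁V₁−P₂V₂)/(n−1) = (1820×5.17−109×32.9)/0.52 = 11200 J.
ΔU = nCvΔT = 2.55×20.8×(169−444) = -14500 J.
Q = ΔU + W = -3350 J.
Net over both steps: W = 2980 J, Q = -3350 J, ΔU = -6330 J.

169 K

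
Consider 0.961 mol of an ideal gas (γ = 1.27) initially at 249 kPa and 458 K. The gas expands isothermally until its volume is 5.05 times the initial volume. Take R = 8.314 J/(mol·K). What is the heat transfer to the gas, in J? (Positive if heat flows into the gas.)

5930 J

V₁ = nRT₁/P₁ = 0.961×8.314×458/249 = 14.7 L.
Isothermal: T stays 458 K; PV = const ⇒ V₂ = 74.2 L, P₂ = 49.3 kPa.
ΔU = 0 (ideal gas, T constant).
W = nRT ln(V₂/V₁) = 0.961×8.314×458×ln(5.05) = 5930 J.
Q = ΔU + W = 5930 J.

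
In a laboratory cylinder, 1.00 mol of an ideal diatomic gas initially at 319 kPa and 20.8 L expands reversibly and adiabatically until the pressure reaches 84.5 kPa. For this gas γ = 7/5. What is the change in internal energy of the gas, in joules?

-5240 J

T₁ = P₁V₁/(nR) = 319×20.8/(1.00×8.314) = 798 K.
Adiabatic: T₂/T₁ = (P₂/P₁)^((γ−1)/γ) ⇒ T₂ = 798×(0.265)^0.286 = 546 K; V₂ = 53.7 L.
For an ideal gas ΔU = nCvΔT with Cv = (5/2)R = 20.8 J/(mol·K).
ΔU = 1.00×20.8×(546−798) = -5240 J.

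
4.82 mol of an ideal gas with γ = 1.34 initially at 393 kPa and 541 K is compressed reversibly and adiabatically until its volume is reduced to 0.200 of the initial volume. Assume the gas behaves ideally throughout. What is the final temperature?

V₁ = nRT₁/P₁ = 4.82×8.314×541/393 = 55.2 L.
Adiabatic: TV^(γ−1) = const ⇒ T₂ = 541×(5.00)^0.340 = 935 K; PV^γ = const ⇒ P₂ = 3400 kPa.

935 K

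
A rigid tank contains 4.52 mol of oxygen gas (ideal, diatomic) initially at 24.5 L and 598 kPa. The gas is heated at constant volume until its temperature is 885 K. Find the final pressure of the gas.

T₁ = P₁V₁/(nR) = 598×24.5/(4.52×8.314) = 390 K.
Isochoric: V stays 24.5 L; P/T = const ⇒ T₂ = 885 K, P₂ = 1360 kPa.

1360 kPa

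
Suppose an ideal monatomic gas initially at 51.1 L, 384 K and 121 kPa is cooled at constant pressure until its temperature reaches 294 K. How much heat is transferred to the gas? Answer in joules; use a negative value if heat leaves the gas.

n = P₁V₁/(RT₁) = 121×51.1/(8.314×384) = 1.94 mol.
Isobaric: P stays 121 kPa; V/T = const ⇒ T₂ = 294 K, V₂ = 39.1 L.
W = PΔV = 121×(39.1−51.1) kPa·L = -1450 J.
ΔU = nCvΔT = 1.94×12.5×(294−384) = -2170 J.
Q = ΔU + W = nCpΔT = -3620 J.

-3620 J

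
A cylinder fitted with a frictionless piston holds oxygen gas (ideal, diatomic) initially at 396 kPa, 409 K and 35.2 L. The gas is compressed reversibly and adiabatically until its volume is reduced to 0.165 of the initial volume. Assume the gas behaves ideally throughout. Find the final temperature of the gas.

841 K

Adiabatic: TV^(γ−1) = const ⇒ T₂ = 409×(6.06)^0.400 = 841 K; PV^γ = const ⇒ P₂ = 4930 kPa.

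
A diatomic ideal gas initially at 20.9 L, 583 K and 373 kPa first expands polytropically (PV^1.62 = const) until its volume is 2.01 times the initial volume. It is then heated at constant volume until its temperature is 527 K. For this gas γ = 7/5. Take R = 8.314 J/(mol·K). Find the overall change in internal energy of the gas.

n = P₁V₁/(RT₁) = 373×20.9/(8.314×583) = 1.61 mol.
Step 1 — Polytropic n=1.62: T₂ = T₁(V₁/V₂)^(n−1) = 583×(0.498)^0.62 = 378 K; P₂ = P₁(V₁/V₂)^n = 120 kPa.
W = (P₁V₁−P₂V₂)/(n−1) = (373×20.9−120×42.0)/0.62 = 4420 J.
ΔU = nCvΔT = 1.61×20.8×(378−583) = -6850 J.
Q = ΔU + W = -2430 J.
State after step 1: P = 120 kPa, V = 42.0 L, T = 378 K.
Step 2 — Isochoric: V stays 42.0 L; P/T = const ⇒ T₂ = 527 K, P₂ = 168 kPa.
W = 0 (no volume change).
ΔU = nCvΔT = 1.61×20.8×(527−378) = 4980 J.
Q = ΔU = 4980 J.
Net over both steps: W = 4420 J, Q = 2550 J, ΔU = -1870 J.

-1870 J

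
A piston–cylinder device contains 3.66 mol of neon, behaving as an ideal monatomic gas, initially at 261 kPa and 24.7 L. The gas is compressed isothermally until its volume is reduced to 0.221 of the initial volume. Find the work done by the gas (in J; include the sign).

-9730 J

T₁ = P₁V₁/(nR) = 261×24.7/(3.66×8.314) = 212 K.
Isothermal: T stays 212 K; PV = const ⇒ V₂ = 5.46 L, P₂ = 1180 kPa.
W = nRT ln(V₂/V₁) = 3.66×8.314×212×ln(0.221) = -9730 J.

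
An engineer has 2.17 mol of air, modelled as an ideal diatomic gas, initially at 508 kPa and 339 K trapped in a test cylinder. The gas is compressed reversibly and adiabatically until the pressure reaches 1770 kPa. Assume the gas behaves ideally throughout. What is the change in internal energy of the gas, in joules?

6550 J

V₁ = nRT₁/P₁ = 2.17×8.314×339/508 = 12.0 L.
Adiabatic: T₂/T₁ = (P₂/P₁)^((γ−1)/γ) ⇒ T₂ = 339×(3.48)^0.286 = 484 K; V₂ = 4.94 L.
For an ideal gas ΔU = nCvΔT with Cv = (5/2)R = 20.8 J/(mol·K).
ΔU = 2.17×20.8×(484−339) = 6550 J.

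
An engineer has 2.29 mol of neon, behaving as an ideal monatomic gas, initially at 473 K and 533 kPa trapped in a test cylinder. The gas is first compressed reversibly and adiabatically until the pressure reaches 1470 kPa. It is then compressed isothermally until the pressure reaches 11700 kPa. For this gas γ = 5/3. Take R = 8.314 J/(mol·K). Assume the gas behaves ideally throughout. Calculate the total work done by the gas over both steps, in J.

-34800 J

V₁ = nRT₁/P₁ = 2.29×8.314×473/533 = 16.9 L.
Step 1 — Adiabatic: T₂/T₁ = (P₂/P₁)^((γ−1)/γ) ⇒ T₂ = 473×(2.76)^0.400 = 710 K; V₂ = 9.19 L.
ΔU = nCvΔT = 2.29×12.5×(710−473) = 6760 J.
Q = 0 for an adiabatic process, so W = −ΔU = -6760 J.
State after step 1: P = 1470 kPa, V = 9.19 L, T = 710 K.
Step 2 — Isothermal: T stays 710 K; PV = const ⇒ V₂ = 1.15 L, P₂ = 11700 kPa.
ΔU = 0 (ideal gas, T constant).
W = nRT ln(V₂/V₁) = 2.29×8.314×710×ln(0.126) = -28000 J.
Q = ΔU + W = -28000 J.
Net over both steps: W = -34800 J, Q = -28000 J, ΔU = 6760 J.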